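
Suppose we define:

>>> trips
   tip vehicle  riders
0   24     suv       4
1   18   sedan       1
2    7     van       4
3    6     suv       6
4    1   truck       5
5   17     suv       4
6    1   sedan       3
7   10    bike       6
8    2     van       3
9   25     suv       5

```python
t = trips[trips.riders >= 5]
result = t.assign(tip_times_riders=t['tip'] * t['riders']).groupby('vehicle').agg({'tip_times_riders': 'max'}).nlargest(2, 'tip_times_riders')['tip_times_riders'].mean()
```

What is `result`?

92.5

filter rows where riders >= 5:
   tip vehicle  riders
3    6     suv       6
4    1   truck       5
7   10    bike       6
9   25     suv       5
add column tip_times_riders = t['tip'] * t['riders']:
   tip vehicle  riders  tip_times_riders
3    6     suv       6                36
4    1   truck       5                 5
7   10    bike       6                60
9   25     suv       5               125
group by vehicle, max of tip_times_riders:
         tip_times_riders
vehicle                  
bike                   60
suv                   125
truck                   5
take 2 rows with largest tip_times_riders:
         tip_times_riders
vehicle                  
suv                   125
bike                   60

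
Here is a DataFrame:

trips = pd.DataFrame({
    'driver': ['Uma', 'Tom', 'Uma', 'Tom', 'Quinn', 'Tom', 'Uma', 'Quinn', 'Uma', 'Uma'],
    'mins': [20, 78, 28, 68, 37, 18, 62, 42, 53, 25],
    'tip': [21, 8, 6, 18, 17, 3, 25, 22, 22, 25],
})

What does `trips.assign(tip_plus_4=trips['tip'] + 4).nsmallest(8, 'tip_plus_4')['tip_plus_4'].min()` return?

add column tip_plus_4 = trips['tip'] + 4:
  driver  mins  tip  tip_plus_4
0    Uma    20   21          25
1    Tom    78    8          12
2    Uma    28    6          10
3    Tom    68   18          22
4  Quinn    37   17          21
5    Tom    18    3           7
6    Uma    62   25          29
7  Quinn    42   22          26
8    Uma    53   22          26
9    Uma    25   25          29
take 8 rows with smallest tip_plus_4:
  driver  mins  tip  tip_plus_4
5    Tom    18    3           7
2    Uma    28    6          10
1    Tom    78    8          12
4  Quinn    37   17          21
3    Tom    68   18          22
0    Uma    20   21          25
7  Quinn    42   22          26
8    Uma    53   22          26
The min of column 'tip_plus_4' is 7.

7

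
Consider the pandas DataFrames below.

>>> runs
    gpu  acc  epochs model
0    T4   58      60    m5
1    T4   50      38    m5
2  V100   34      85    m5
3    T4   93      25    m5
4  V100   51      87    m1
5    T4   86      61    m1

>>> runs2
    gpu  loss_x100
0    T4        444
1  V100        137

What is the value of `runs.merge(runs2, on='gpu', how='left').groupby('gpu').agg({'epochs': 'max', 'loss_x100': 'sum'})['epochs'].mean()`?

merge on 'gpu' (how='left') → 6 rows:
    gpu  acc  epochs model  loss_x100
0    T4   58      60    m5        444
1    T4   50      38    m5        444
2  V100   34      85    m5        137
3    T4   93      25    m5        444
4  V100   51      87    m1        137
5    T4   86      61    m1        444
group by gpu: max(epochs), sum(loss_x100):
      epochs  loss_x100
gpu                    
T4        61       1776
V100      87        274

74.0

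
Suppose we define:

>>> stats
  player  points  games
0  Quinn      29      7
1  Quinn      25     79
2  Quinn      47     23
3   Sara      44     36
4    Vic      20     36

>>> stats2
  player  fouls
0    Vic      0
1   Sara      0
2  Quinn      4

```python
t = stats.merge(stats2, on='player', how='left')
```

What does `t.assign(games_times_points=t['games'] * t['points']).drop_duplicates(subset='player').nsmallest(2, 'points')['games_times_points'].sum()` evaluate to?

923

merge on 'player' (how='left') → 5 rows:
  player  points  games  fouls
0  Quinn      29      7      4
1  Quinn      25     79      4
2  Quinn      47     23      4
3   Sara      44     36      0
4    Vic      20     36      0
add column games_times_points = t['games'] * t['points']:
  player  points  games  fouls  games_times_points
0  Quinn      29      7      4                 203
1  Quinn      25     79      4                1975
2  Quinn      47     23      4                1081
3   Sara      44     36      0                1584
4    Vic      20     36      0                 720
drop duplicate player (keep=first):
  player  points  games  fouls  games_times_points
0  Quinn      29      7      4                 203
3   Sara      44     36      0                1584
4    Vic      20     36      0                 720
take 2 rows with smallest points:
  player  points  games  fouls  games_times_points
4    Vic      20     36      0                 720
0  Quinn      29      7      4                 203
So sum() = 923.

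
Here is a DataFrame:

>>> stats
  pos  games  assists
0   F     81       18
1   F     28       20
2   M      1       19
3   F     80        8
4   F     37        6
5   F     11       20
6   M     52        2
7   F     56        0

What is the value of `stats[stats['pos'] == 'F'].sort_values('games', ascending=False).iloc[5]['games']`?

filter rows where pos == 'F':
  pos  games  assists
0   F     81       18
1   F     28       20
3   F     80        8
4   F     37        6
5   F     11       20
7   F     56        0
sort by games descending:
  pos  games  assists
0   F     81       18
3   F     80        8
7   F     56        0
4   F     37        6
1   F     28       20
5   F     11       20

11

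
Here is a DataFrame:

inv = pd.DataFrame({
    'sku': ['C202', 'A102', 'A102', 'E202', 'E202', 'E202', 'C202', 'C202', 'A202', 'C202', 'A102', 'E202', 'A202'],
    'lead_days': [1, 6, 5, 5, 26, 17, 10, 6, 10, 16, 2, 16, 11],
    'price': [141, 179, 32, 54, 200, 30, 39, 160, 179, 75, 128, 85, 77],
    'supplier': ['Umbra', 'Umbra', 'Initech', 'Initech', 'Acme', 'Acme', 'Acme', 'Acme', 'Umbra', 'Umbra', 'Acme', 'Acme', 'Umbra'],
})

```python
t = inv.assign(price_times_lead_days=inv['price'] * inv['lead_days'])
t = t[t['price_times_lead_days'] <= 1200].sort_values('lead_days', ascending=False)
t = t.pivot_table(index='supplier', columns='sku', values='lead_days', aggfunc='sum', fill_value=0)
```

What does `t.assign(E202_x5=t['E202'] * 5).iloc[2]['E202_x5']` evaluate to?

add column price_times_lead_days = inv['price'] * inv['lead_days']:
     sku  lead_days  price supplier  price_times_lead_days
0   C202          1    141    Umbra                    141
1   A102          6    179    Umbra                   1074
2   A102          5     32  Initech                    160
3   E202          5     54  Initech                    270
4   E202         26    200     Acme                   5200
5   E202         17     30     Acme                    510
6   C202         10     39     Acme                    390
7   C202          6    160     Acme                    960
8   A202         10    179    Umbra                   1790
9   C202         16     75    Umbra                   1200
10  A102          2    128     Acme                    256
11  E202         16     85     Acme                   1360
12  A202         11     77    Umbra                    847
filter rows where price_times_lead_days <= 1200:
     sku  lead_days  price supplier  price_times_lead_days
0   C202          1    141    Umbra                    141
1   A102          6    179    Umbra                   1074
2   A102          5     32  Initech                    160
3   E202          5     54  Initech                    270
5   E202         17     30     Acme                    510
6   C202         10     39     Acme                    390
7   C202          6    160     Acme                    960
9   C202         16     75    Umbra                   1200
10  A102          2    128     Acme                    256
12  A202         11     77    Umbra                    847
sort by lead_days descending:
     sku  lead_days  price supplier  price_times_lead_days
5   E202         17     30     Acme                    510
9   C202         16     75    Umbra                   1200
12  A202         11     77    Umbra                    847
6   C202         10     39     Acme                    390
1   A102          6    179    Umbra                   1074
7   C202          6    160     Acme                    960
2   A102          5     32  Initech                    160
3   E202          5     54  Initech                    270
10  A102          2    128     Acme                    256
0   C202          1    141    Umbra                    141
pivot: rows=supplier, cols=sku, sum(lead_days):
sku       A102  A202  C202  E202
supplier                        
Acme         2     0    16    17
Initech      5     0     0     5
Umbra        6    11    17     0
add column E202_x5 = t['E202'] * 5:
sku       A102  A202  C202  E202  E202_x5
supplier                                 
Acme         2     0    16    17       85
Initech      5     0     0     5       25
Umbra        6    11    17     0        0
Taking the value at position 2, column 'E202_x5' gives 0.

0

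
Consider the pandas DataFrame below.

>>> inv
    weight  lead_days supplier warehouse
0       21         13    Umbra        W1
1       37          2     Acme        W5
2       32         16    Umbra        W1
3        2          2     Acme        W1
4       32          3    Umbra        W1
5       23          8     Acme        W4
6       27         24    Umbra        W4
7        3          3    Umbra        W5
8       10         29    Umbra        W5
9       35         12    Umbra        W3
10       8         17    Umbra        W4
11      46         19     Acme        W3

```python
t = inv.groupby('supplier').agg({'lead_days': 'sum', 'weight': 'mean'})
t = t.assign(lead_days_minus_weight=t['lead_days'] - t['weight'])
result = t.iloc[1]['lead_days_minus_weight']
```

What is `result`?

96.0

group by supplier: sum(lead_days), mean(weight):
          lead_days  weight
supplier                   
Acme             31    27.0
Umbra           117    21.0
add column lead_days_minus_weight = t['lead_days'] - t['weight']:
          lead_days  weight  lead_days_minus_weight
supplier                                           
Acme             31    27.0                     4.0
Umbra           117    21.0                    96.0
Taking the value at position 1, column 'lead_days_minus_weight' gives 96.0.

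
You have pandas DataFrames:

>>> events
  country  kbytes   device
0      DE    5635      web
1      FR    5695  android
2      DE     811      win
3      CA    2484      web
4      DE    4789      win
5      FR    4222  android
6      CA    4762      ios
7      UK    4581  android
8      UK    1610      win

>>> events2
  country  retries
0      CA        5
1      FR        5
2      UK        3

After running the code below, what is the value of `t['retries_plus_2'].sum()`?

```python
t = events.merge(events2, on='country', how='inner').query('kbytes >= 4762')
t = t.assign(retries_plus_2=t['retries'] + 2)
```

14

merge on 'country' (how='inner') → 6 rows:
  country  kbytes   device  retries
0      FR    5695  android        5
1      CA    2484      web        5
2      FR    4222  android        5
3      CA    4762      ios        5
4      UK    4581  android        3
5      UK    1610      win        3
filter rows where kbytes >= 4762:
  country  kbytes   device  retries
0      FR    5695  android        5
3      CA    4762      ios        5
add column retries_plus_2 = t['retries'] + 2:
  country  kbytes   device  retries  retries_plus_2
0      FR    5695  android        5               7
3      CA    4762      ios        5               7
Finally, sum of column 'retries_plus_2' = 14.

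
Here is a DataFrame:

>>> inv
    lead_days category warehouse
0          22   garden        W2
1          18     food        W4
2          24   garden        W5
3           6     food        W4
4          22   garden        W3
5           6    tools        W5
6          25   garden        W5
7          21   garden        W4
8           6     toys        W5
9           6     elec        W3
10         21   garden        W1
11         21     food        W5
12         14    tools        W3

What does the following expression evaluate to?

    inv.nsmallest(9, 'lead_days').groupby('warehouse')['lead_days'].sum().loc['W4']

45

take 9 rows with smallest lead_days:
    lead_days category warehouse
3           6     food        W4
5           6    tools        W5
8           6     toys        W5
9           6     elec        W3
12         14    tools        W3
1          18     food        W4
7          21   garden        W4
10         21   garden        W1
11         21     food        W5
group by warehouse, sum of lead_days:
warehouse
W1    21
W3    20
W4    45
W5    33
Name: lead_days, dtype: int64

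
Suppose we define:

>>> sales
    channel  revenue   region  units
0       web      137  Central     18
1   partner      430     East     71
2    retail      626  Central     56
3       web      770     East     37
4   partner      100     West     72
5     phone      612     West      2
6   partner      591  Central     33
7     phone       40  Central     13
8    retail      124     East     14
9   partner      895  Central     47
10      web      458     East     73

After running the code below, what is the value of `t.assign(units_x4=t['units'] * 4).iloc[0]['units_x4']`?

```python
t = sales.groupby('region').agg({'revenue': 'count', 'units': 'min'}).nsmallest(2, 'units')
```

group by region: count(revenue), min(units):
         revenue  units
region                 
Central        5     13
East           4     14
West           2      2
take 2 rows with smallest units:
         revenue  units
region                 
West           2      2
Central        5     13
add column units_x4 = t['units'] * 4:
         revenue  units  units_x4
region                           
West           2      2         8
Central        5     13        52

8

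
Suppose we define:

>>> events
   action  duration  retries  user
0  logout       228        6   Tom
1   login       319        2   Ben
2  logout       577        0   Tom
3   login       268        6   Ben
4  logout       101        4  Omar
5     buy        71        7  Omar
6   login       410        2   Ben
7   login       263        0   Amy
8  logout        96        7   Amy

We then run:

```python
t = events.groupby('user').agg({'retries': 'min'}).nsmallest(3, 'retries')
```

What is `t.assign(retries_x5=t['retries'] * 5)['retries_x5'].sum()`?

10

group by user, min of retries:
      retries
user         
Amy         0
Ben         2
Omar        4
Tom         0
take 3 rows with smallest retries:
      retries
user         
Amy         0
Tom         0
Ben         2
add column retries_x5 = t['retries'] * 5:
      retries  retries_x5
user                     
Amy         0           0
Tom         0           0
Ben         2          10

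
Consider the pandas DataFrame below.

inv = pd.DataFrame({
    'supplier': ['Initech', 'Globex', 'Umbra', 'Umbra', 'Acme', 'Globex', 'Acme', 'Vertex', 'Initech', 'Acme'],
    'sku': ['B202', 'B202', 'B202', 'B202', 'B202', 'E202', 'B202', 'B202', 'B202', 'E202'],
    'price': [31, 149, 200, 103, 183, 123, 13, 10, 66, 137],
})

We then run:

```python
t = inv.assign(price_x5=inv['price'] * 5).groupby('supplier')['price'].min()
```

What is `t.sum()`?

280

add column price_x5 = inv['price'] * 5:
  supplier   sku  price  price_x5
0  Initech  B202     31       155
1   Globex  B202    149       745
2    Umbra  B202    200      1000
3    Umbra  B202    103       515
4     Acme  B202    183       915
5   Globex  E202    123       615
6     Acme  B202     13        65
7   Vertex  B202     10        50
8  Initech  B202     66       330
9     Acme  E202    137       685
group by supplier, min of price:
supplier
Acme        13
Globex     123
Initech     31
Umbra      103
Vertex      10
Name: price, dtype: int64
sum of the resulting series → 280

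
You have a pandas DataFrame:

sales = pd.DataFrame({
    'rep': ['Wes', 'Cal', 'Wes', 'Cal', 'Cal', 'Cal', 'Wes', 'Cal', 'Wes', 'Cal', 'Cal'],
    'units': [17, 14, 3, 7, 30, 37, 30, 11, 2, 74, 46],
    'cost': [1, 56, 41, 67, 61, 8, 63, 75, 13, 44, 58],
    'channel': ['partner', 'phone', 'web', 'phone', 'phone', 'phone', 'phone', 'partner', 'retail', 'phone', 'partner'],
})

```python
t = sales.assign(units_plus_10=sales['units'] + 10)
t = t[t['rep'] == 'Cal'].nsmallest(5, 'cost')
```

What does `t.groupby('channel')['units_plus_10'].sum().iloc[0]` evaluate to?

add column units_plus_10 = sales['units'] + 10:
    rep  units  cost  channel  units_plus_10
0   Wes     17     1  partner             27
1   Cal     14    56    phone             24
2   Wes      3    41      web             13
3   Cal      7    67    phone             17
4   Cal     30    61    phone             40
5   Cal     37     8    phone             47
6   Wes     30    63    phone             40
7   Cal     11    75  partner             21
8   Wes      2    13   retail             12
9   Cal     74    44    phone             84
10  Cal     46    58  partner             56
filter rows where rep == 'Cal':
    rep  units  cost  channel  units_plus_10
1   Cal     14    56    phone             24
3   Cal      7    67    phone             17
4   Cal     30    61    phone             40
5   Cal     37     8    phone             47
7   Cal     11    75  partner             21
9   Cal     74    44    phone             84
10  Cal     46    58  partner             56
take 5 rows with smallest cost:
    rep  units  cost  channel  units_plus_10
5   Cal     37     8    phone             47
9   Cal     74    44    phone             84
1   Cal     14    56    phone             24
10  Cal     46    58  partner             56
4   Cal     30    61    phone             40
group by channel, sum of units_plus_10:
channel
partner     56
phone      195
Name: units_plus_10, dtype: int64

56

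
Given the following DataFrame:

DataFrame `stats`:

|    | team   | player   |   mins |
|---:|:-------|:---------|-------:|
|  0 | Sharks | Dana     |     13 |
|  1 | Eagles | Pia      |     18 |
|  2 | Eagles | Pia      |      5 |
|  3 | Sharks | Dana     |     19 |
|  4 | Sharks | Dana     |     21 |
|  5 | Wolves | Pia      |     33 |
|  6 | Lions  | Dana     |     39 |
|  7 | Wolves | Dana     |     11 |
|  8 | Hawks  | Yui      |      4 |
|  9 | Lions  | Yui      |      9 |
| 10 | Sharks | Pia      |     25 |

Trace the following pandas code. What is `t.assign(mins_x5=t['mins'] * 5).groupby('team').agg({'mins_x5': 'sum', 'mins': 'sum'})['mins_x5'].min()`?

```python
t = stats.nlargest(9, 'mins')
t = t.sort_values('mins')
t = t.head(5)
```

45

take 9 rows with largest mins:
      team player  mins
6    Lions   Dana    39
5   Wolves    Pia    33
10  Sharks    Pia    25
4   Sharks   Dana    21
3   Sharks   Dana    19
1   Eagles    Pia    18
0   Sharks   Dana    13
7   Wolves   Dana    11
9    Lions    Yui     9
sort by mins:
      team player  mins
9    Lions    Yui     9
7   Wolves   Dana    11
0   Sharks   Dana    13
1   Eagles    Pia    18
3   Sharks   Dana    19
4   Sharks   Dana    21
10  Sharks    Pia    25
5   Wolves    Pia    33
6    Lions   Dana    39
take first 5 rows:
     team player  mins
9   Lions    Yui     9
7  Wolves   Dana    11
0  Sharks   Dana    13
1  Eagles    Pia    18
3  Sharks   Dana    19
add column mins_x5 = t['mins'] * 5:
     team player  mins  mins_x5
9   Lions    Yui     9       45
7  Wolves   Dana    11       55
0  Sharks   Dana    13       65
1  Eagles    Pia    18       90
3  Sharks   Dana    19       95
group by team: sum(mins_x5), sum(mins):
        mins_x5  mins
team                 
Eagles       90    18
Lions        45     9
Sharks      160    32
Wolves       55    11
Then the min of column 'mins_x5': 45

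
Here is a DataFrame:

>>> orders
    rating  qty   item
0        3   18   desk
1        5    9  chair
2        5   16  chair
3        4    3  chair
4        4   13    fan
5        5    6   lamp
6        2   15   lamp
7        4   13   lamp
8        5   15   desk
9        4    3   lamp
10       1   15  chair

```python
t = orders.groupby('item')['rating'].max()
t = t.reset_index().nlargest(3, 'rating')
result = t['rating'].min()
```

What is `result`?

group by item, max of rating:
item
chair    5
desk     5
fan      4
lamp     5
Name: rating, dtype: int64
reset_index():
    item  rating
0  chair       5
1   desk       5
2    fan       4
3   lamp       5
take 3 rows with largest rating:
    item  rating
0  chair       5
1   desk       5
3   lamp       5
Then the min of column 'rating': 5

5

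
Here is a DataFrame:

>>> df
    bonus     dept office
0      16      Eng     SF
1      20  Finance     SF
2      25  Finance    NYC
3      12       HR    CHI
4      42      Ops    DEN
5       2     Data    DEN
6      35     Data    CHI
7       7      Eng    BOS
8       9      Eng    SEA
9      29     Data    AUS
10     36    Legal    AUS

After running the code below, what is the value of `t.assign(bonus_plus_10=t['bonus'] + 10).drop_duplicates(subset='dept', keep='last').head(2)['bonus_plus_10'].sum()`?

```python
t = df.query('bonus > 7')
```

filter rows where bonus > 7:
    bonus     dept office
0      16      Eng     SF
1      20  Finance     SF
2      25  Finance    NYC
3      12       HR    CHI
4      42      Ops    DEN
6      35     Data    CHI
8       9      Eng    SEA
9      29     Data    AUS
10     36    Legal    AUS
add column bonus_plus_10 = t['bonus'] + 10:
    bonus     dept office  bonus_plus_10
0      16      Eng     SF             26
1      20  Finance     SF             30
2      25  Finance    NYC             35
3      12       HR    CHI             22
4      42      Ops    DEN             52
6      35     Data    CHI             45
8       9      Eng    SEA             19
9      29     Data    AUS             39
10     36    Legal    AUS             46
drop duplicate dept (keep=last):
    bonus     dept office  bonus_plus_10
2      25  Finance    NYC             35
3      12       HR    CHI             22
4      42      Ops    DEN             52
8       9      Eng    SEA             19
9      29     Data    AUS             39
10     36    Legal    AUS             46
take first 2 rows:
   bonus     dept office  bonus_plus_10
2     25  Finance    NYC             35
3     12       HR    CHI             22
Hence 57.

57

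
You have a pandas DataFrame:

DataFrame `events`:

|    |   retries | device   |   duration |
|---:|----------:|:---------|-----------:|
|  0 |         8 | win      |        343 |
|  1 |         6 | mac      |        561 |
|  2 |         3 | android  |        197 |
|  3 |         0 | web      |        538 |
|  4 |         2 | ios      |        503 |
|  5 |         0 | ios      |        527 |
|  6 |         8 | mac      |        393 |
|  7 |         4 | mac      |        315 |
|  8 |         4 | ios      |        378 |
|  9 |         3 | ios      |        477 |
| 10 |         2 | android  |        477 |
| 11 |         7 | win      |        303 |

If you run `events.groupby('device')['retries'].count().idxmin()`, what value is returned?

web

group by device, count of retries:
device
android    2
ios        4
mac        3
web        1
win        2
Name: retries, dtype: int64
So idxmin() = web.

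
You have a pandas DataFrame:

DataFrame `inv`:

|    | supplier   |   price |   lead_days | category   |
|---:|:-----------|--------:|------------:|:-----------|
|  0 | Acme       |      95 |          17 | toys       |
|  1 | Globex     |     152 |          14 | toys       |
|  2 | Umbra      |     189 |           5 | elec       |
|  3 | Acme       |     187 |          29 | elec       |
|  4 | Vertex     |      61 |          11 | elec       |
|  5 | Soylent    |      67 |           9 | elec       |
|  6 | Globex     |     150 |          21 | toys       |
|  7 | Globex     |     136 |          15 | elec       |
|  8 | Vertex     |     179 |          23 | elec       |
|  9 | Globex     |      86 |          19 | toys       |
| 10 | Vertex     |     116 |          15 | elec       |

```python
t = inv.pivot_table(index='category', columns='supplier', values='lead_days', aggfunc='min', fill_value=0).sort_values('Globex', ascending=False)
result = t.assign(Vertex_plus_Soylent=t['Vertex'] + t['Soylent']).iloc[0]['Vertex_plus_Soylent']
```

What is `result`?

pivot: rows=category, cols=supplier, min(lead_days):
supplier  Acme  Globex  Soylent  Umbra  Vertex
category                                      
elec        29      15        9      5      11
toys        17      14        0      0       0
sort by Globex descending:
supplier  Acme  Globex  Soylent  Umbra  Vertex
category                                      
elec        29      15        9      5      11
toys        17      14        0      0       0
add column Vertex_plus_Soylent = t['Vertex'] + t['Soylent']:
supplier  Acme  Globex  Soylent  Umbra  Vertex  Vertex_plus_Soylent
category                                                           
elec        29      15        9      5      11                   20
toys        17      14        0      0       0                    0

20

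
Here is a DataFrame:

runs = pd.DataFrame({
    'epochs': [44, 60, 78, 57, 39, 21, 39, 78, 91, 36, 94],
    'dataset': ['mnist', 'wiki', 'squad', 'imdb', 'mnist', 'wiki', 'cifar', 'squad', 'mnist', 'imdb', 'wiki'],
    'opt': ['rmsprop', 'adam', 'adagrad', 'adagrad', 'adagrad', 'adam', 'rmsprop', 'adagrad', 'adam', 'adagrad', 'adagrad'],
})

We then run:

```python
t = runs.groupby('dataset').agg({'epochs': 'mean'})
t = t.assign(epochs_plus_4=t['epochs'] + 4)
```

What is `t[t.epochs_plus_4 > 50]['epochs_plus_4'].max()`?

group by dataset, mean of epochs:
            epochs
dataset           
cifar    39.000000
imdb     46.500000
mnist    58.000000
squad    78.000000
wiki     58.333333
add column epochs_plus_4 = t['epochs'] + 4:
            epochs  epochs_plus_4
dataset                          
cifar    39.000000      43.000000
imdb     46.500000      50.500000
mnist    58.000000      62.000000
squad    78.000000      82.000000
wiki     58.333333      62.333333
filter rows where epochs_plus_4 > 50:
            epochs  epochs_plus_4
dataset                          
imdb     46.500000      50.500000
mnist    58.000000      62.000000
squad    78.000000      82.000000
wiki     58.333333      62.333333
Taking the max of column 'epochs_plus_4' gives 82.0.

82.0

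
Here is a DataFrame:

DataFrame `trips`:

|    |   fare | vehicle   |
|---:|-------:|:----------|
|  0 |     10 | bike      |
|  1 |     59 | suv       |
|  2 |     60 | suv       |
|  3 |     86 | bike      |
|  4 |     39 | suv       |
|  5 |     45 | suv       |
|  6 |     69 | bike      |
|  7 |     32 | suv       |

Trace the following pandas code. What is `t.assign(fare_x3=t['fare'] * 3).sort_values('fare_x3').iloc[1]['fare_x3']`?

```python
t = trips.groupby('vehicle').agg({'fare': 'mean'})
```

165.0

group by vehicle, mean of fare:
         fare
vehicle      
bike     55.0
suv      47.0
add column fare_x3 = t['fare'] * 3:
         fare  fare_x3
vehicle               
bike     55.0    165.0
suv      47.0    141.0
sort by fare_x3:
         fare  fare_x3
vehicle               
suv      47.0    141.0
bike     55.0    165.0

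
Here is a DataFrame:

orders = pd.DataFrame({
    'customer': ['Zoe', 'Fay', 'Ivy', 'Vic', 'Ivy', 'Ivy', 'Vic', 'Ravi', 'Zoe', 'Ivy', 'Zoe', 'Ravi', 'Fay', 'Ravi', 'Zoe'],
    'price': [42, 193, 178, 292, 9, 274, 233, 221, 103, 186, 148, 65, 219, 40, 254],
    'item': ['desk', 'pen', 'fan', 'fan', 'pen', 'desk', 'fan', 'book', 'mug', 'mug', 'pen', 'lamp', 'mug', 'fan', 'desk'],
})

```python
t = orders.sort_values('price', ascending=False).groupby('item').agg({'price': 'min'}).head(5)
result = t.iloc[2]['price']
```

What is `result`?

40

sort by price descending:
   customer  price  item
3       Vic    292   fan
5       Ivy    274  desk
14      Zoe    254  desk
6       Vic    233   fan
7      Ravi    221  book
12      Fay    219   mug
1       Fay    193   pen
9       Ivy    186   mug
2       Ivy    178   fan
10      Zoe    148   pen
8       Zoe    103   mug
11     Ravi     65  lamp
0       Zoe     42  desk
13     Ravi     40   fan
4       Ivy      9   pen
group by item, min of price:
      price
item       
book    221
desk     42
fan      40
lamp     65
mug     103
pen       9
take first 5 rows:
      price
item       
book    221
desk     42
fan      40
lamp     65
mug     103
The value at position 2, column 'price' is 40.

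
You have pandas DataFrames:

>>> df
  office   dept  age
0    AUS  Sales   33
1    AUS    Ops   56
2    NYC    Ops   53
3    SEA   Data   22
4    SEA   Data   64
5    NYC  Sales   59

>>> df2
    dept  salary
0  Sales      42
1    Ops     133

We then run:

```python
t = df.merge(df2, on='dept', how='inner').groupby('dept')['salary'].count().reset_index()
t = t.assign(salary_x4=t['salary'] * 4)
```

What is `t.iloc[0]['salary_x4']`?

8

merge on 'dept' (how='inner') → 4 rows:
  office   dept  age  salary
0    AUS  Sales   33      42
1    AUS    Ops   56     133
2    NYC    Ops   53     133
3    NYC  Sales   59      42
group by dept, count of salary:
dept
Ops      2
Sales    2
Name: salary, dtype: int64
reset_index():
    dept  salary
0    Ops       2
1  Sales       2
add column salary_x4 = t['salary'] * 4:
    dept  salary  salary_x4
0    Ops       2          8
1  Sales       2          8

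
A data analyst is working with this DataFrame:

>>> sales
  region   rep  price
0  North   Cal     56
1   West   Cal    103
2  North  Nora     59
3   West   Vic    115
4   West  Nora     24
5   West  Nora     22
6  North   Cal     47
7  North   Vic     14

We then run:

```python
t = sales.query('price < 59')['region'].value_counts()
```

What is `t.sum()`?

filter rows where price < 59:
  region   rep  price
0  North   Cal     56
4   West  Nora     24
5   West  Nora     22
6  North   Cal     47
7  North   Vic     14
value_counts of region:
region
North    3
West     2
Name: count, dtype: int64
sum of the resulting series → 5

5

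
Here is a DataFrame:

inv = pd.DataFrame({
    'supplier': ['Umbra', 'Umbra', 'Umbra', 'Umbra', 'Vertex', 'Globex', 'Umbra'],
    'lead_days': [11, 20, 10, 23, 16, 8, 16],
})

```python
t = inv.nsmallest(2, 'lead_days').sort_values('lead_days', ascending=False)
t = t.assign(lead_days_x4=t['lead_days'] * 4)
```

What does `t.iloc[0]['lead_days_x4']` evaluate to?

take 2 rows with smallest lead_days:
  supplier  lead_days
5   Globex          8
2    Umbra         10
sort by lead_days descending:
  supplier  lead_days
2    Umbra         10
5   Globex          8
add column lead_days_x4 = t['lead_days'] * 4:
  supplier  lead_days  lead_days_x4
2    Umbra         10            40
5   Globex          8            32
Finally, value at position 0, column 'lead_days_x4' = 40.

40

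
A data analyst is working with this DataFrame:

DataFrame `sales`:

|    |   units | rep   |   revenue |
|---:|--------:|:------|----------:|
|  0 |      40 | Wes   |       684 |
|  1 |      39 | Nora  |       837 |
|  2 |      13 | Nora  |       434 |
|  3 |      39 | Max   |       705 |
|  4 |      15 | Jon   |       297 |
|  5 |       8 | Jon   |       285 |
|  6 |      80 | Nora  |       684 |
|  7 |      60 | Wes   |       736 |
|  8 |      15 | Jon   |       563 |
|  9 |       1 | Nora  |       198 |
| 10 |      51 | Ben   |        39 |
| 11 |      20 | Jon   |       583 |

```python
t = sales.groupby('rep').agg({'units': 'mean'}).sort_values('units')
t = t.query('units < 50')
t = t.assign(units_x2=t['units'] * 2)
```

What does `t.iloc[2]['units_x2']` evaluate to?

group by rep, mean of units:
      units
rep        
Ben   51.00
Jon   14.50
Max   39.00
Nora  33.25
Wes   50.00
sort by units:
      units
rep        
Jon   14.50
Nora  33.25
Max   39.00
Wes   50.00
Ben   51.00
filter rows where units < 50:
      units
rep        
Jon   14.50
Nora  33.25
Max   39.00
add column units_x2 = t['units'] * 2:
      units  units_x2
rep                  
Jon   14.50      29.0
Nora  33.25      66.5
Max   39.00      78.0
Hence 78.0.

78.0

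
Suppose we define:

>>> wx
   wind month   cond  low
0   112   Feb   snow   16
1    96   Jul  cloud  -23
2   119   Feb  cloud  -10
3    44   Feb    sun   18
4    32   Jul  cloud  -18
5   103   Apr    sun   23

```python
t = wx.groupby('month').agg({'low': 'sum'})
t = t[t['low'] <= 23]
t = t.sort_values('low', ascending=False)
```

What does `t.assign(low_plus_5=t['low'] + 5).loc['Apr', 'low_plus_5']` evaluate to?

28

group by month, sum of low:
       low
month     
Apr     23
Feb     24
Jul    -41
filter rows where low <= 23:
       low
month     
Apr     23
Jul    -41
sort by low descending:
       low
month     
Apr     23
Jul    -41
add column low_plus_5 = t['low'] + 5:
       low  low_plus_5
month                 
Apr     23          28
Jul    -41         -36
The value at row 'Apr', column 'low_plus_5' is 28.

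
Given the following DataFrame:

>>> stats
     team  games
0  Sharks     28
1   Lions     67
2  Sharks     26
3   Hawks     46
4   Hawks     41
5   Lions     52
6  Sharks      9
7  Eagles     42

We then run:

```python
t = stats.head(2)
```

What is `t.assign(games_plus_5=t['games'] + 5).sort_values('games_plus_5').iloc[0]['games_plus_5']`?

33

take first 2 rows:
     team  games
0  Sharks     28
1   Lions     67
add column games_plus_5 = t['games'] + 5:
     team  games  games_plus_5
0  Sharks     28            33
1   Lions     67            72
sort by games_plus_5:
     team  games  games_plus_5
0  Sharks     28            33
1   Lions     67            72
Taking the value at position 0, column 'games_plus_5' gives 33.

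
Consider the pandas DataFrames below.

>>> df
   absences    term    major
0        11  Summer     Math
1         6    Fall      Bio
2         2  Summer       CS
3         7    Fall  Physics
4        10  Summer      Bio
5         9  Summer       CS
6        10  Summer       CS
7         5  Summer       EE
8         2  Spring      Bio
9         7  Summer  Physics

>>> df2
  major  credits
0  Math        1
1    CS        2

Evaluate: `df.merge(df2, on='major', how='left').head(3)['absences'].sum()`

19

merge on 'major' (how='left') → 10 rows:
   absences    term    major  credits
0        11  Summer     Math      1.0
1         6    Fall      Bio      NaN
2         2  Summer       CS      2.0
3         7    Fall  Physics      NaN
4        10  Summer      Bio      NaN
5         9  Summer       CS      2.0
6        10  Summer       CS      2.0
7         5  Summer       EE      NaN
8         2  Spring      Bio      NaN
9         7  Summer  Physics      NaN
take first 3 rows:
   absences    term major  credits
0        11  Summer  Math      1.0
1         6    Fall   Bio      NaN
2         2  Summer    CS      2.0
Hence 19.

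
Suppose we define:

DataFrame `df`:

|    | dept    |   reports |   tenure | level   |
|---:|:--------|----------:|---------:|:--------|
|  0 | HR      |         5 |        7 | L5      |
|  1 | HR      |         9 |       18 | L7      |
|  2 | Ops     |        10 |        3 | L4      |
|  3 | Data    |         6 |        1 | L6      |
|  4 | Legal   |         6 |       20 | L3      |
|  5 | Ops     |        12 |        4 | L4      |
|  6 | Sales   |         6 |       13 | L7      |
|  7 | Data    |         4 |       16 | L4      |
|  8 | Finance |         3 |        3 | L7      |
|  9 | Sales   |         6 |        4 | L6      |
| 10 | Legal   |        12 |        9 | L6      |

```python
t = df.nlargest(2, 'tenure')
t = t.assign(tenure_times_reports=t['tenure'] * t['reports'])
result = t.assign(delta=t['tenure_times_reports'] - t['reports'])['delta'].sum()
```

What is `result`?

take 2 rows with largest tenure:
    dept  reports  tenure level
4  Legal        6      20    L3
1     HR        9      18    L7
add column tenure_times_reports = t['tenure'] * t['reports']:
    dept  reports  tenure level  tenure_times_reports
4  Legal        6      20    L3                   120
1     HR        9      18    L7                   162
add column delta = t['tenure_times_reports'] - t['reports']:
    dept  reports  tenure level  tenure_times_reports  delta
4  Legal        6      20    L3                   120    114
1     HR        9      18    L7                   162    153

267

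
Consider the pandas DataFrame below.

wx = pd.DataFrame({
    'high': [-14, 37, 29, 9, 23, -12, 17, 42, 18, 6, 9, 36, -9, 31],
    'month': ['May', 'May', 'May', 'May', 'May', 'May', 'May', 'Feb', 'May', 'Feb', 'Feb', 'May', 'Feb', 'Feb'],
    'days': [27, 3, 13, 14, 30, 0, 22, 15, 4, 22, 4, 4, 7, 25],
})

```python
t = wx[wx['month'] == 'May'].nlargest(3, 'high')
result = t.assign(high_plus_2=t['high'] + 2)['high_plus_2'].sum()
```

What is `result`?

filter rows where month == 'May':
    high month  days
0    -14   May    27
1     37   May     3
2     29   May    13
3      9   May    14
4     23   May    30
5    -12   May     0
6     17   May    22
8     18   May     4
11    36   May     4
take 3 rows with largest high:
    high month  days
1     37   May     3
11    36   May     4
2     29   May    13
add column high_plus_2 = t['high'] + 2:
    high month  days  high_plus_2
1     37   May     3           39
11    36   May     4           38
2     29   May    13           31
Taking the sum of column 'high_plus_2' gives 108.

108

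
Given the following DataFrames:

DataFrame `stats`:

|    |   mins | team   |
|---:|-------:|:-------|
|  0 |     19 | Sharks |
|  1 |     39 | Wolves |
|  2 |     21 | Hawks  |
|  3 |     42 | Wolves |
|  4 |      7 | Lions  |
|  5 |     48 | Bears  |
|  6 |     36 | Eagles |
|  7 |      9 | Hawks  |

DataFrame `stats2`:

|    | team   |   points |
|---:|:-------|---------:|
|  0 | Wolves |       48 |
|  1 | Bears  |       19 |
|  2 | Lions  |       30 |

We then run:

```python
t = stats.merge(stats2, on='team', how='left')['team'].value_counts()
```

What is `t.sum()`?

8

merge on 'team' (how='left') → 8 rows:
   mins    team  points
0    19  Sharks     NaN
1    39  Wolves    48.0
2    21   Hawks     NaN
3    42  Wolves    48.0
4     7   Lions    30.0
5    48   Bears    19.0
6    36  Eagles     NaN
7     9   Hawks     NaN
value_counts of team:
team
Wolves    2
Hawks     2
Sharks    1
Lions     1
Bears     1
Eagles    1
Name: count, dtype: int64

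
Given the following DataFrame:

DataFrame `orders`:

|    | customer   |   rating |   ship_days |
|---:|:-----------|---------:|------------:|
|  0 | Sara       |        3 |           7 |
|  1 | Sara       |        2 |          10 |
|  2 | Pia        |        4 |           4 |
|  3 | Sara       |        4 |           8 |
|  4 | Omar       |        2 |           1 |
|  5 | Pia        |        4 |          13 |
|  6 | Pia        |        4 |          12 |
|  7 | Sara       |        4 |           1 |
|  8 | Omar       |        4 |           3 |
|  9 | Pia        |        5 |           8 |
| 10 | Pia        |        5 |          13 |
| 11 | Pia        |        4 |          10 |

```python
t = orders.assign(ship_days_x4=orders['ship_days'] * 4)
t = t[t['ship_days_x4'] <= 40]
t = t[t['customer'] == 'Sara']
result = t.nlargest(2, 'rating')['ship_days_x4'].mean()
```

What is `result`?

add column ship_days_x4 = orders['ship_days'] * 4:
   customer  rating  ship_days  ship_days_x4
0      Sara       3          7            28
1      Sara       2         10            40
2       Pia       4          4            16
3      Sara       4          8            32
4      Omar       2          1             4
5       Pia       4         13            52
6       Pia       4         12            48
7      Sara       4          1             4
8      Omar       4          3            12
9       Pia       5          8            32
10      Pia       5         13            52
11      Pia       4         10            40
filter rows where ship_days_x4 <= 40:
   customer  rating  ship_days  ship_days_x4
0      Sara       3          7            28
1      Sara       2         10            40
2       Pia       4          4            16
3      Sara       4          8            32
4      Omar       2          1             4
7      Sara       4          1             4
8      Omar       4          3            12
9       Pia       5          8            32
11      Pia       4         10            40
filter rows where customer == 'Sara':
  customer  rating  ship_days  ship_days_x4
0     Sara       3          7            28
1     Sara       2         10            40
3     Sara       4          8            32
7     Sara       4          1             4
take 2 rows with largest rating:
  customer  rating  ship_days  ship_days_x4
3     Sara       4          8            32
7     Sara       4          1             4
Then the mean of column 'ship_days_x4': 18.0

18.0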